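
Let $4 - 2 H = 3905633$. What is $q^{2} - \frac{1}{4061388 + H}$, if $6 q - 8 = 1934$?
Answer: $\frac{3976099094609}{37954323} \approx 1.0476 \cdot 10^{5}$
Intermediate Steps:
$q = \frac{971}{3}$ ($q = \frac{4}{3} + \frac{1}{6} \cdot 1934 = \frac{4}{3} + \frac{967}{3} = \frac{971}{3} \approx 323.67$)
$H = - \frac{3905629}{2}$ ($H = 2 - \frac{3905633}{2} = - \frac{3905629}{2} \approx -1.9528 \cdot 10^{6}$)
$q^{2} - \frac{1}{4061388 + H} = \left(\frac{971}{3}\right)^{2} - \frac{1}{4061388 - \frac{3905629}{2}} = \frac{942841}{9} - \frac{1}{\frac{4217147}{2}} = \frac{942841}{9} - \frac{2}{4217147} = \frac{3976099094609}{37954323}$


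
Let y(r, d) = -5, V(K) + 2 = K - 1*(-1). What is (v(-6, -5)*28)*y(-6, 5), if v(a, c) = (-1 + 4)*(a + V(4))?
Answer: 1260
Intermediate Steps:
V(K) = -1 + K (V(K) = -2 + (K - 1*(-1)) = -2 + (K + 1) = -2 + (1 + K) = -1 + K)
v(a, c) = 9 + 3*a (v(a, c) = (-1 + 4)*(a + (-1 + 4)) = 3*(a + 3) = 3*(3 + a) = 9 + 3*a)
(v(-6, -5)*28)*y(-6, 5) = ((9 + 3*(-6))*28)*(-5) = ((9 - 18)*28)*(-5) = -9*28*(-5) = -252*(-5) = 1260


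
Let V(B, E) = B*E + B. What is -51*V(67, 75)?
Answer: -259692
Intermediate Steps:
V(B, E) = B + B*E
-51*V(67, 75) = -3417*(1 + 75) = -3417*76 = -51*5092 = -259692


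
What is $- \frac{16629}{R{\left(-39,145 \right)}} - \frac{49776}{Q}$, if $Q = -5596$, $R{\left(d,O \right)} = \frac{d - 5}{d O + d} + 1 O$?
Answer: $- \frac{61095181809}{577558963} \approx -105.78$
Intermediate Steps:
$R{\left(d,O \right)} = O + \frac{-5 + d}{d + O d}$ ($R{\left(d,O \right)} = \frac{-5 + d}{O d + d} + O = \frac{-5 + d}{d + O d} + O = O + \frac{-5 + d}{d + O d}$)
$- \frac{16629}{R{\left(-39,145 \right)}} - \frac{49776}{Q} = - \frac{16629}{\frac{1}{-39} \frac{1}{1 + 145} \left(-5 - 39 + 145 \left(-39\right) - 39 \cdot 145^{2}\right)} - \frac{49776}{-5596} = - \frac{16629}{\left(- \frac{1}{39}\right) \frac{1}{146} \left(-5 - 39 - 5655 - 819975\right)} - - \frac{12444}{1399} = - \frac{16629}{\left(- \frac{1}{39}\right) \frac{1}{146} \left(-5 - 39 - 5655 - 819975\right)} + \frac{12444}{1399} = - \frac{16629}{\left(- \frac{1}{39}\right) \frac{1}{146} \left(-825674\right)} + \frac{12444}{1399} = - \frac{16629}{\frac{412837}{2847}} + \frac{12444}{1399} = \left(-16629\right) \frac{2847}{412837} + \frac{12444}{1399} = - \frac{47342763}{412837} + \frac{12444}{1399} = - \frac{61095181809}{577558963}$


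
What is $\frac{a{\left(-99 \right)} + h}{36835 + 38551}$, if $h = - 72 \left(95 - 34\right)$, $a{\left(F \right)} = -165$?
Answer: $- \frac{4557}{75386} \approx -0.060449$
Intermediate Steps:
$h = -4392$ ($h = - 72 \left(95 - 34\right) = \left(-72\right) 61 = -4392$)
$\frac{a{\left(-99 \right)} + h}{36835 + 38551} = \frac{-165 - 4392}{36835 + 38551} = - \frac{4557}{75386}$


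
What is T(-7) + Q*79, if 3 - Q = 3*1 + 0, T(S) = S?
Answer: -7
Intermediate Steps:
Q = 0 (Q = 3 - (3*1 + 0) = 3 - (3 + 0) = 3 - 1*3 = 3 - 3 = 0)
T(-7) + Q*79 = -7 + 0*79 = -7 + 0 = -7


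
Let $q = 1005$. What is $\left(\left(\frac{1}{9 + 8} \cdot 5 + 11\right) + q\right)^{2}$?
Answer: $\frac{298494729}{289} \approx 1.0329 \cdot 10^{6}$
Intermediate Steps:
$\left(\left(\frac{1}{9 + 8} \cdot 5 + 11\right) + q\right)^{2} = \left(\left(\frac{1}{9 + 8} \cdot 5 + 11\right) + 1005\right)^{2} = \left(\left(\frac{1}{17} \cdot 5 + 11\right) + 1005\right)^{2} = \left(\left(\frac{5}{17} + 11\right) + 1005\right)^{2} = \left(\frac{192}{17} + 1005\right)^{2} = \left(\frac{17277}{17}\right)^{2} = \frac{298494729}{289}$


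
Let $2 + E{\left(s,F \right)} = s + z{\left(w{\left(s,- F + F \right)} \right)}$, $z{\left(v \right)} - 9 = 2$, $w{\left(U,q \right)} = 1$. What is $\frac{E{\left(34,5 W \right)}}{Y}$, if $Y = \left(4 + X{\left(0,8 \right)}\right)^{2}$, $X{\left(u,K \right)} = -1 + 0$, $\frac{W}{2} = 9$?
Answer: $\frac{43}{9} \approx 4.7778$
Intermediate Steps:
$W = 18$ ($W = 2 \cdot 9 = 18$)
$X{\left(u,K \right)} = -1$
$Y = 9$ ($Y = \left(4 - 1\right)^{2} = 3^{2} = 9$)
$z{\left(v \right)} = 11$ ($z{\left(v \right)} = 9 + 2 = 11$)
$E{\left(s,F \right)} = 9 + s$ ($E{\left(s,F \right)} = -2 + \left(s + 11\right) = -2 + \left(11 + s\right) = 9 + s$)
$\frac{E{\left(34,5 W \right)}}{Y} = \frac{9 + 34}{9} = 43 \cdot \frac{1}{9} = \frac{43}{9}$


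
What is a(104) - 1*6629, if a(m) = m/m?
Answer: -6628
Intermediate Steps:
a(m) = 1
a(104) - 1*6629 = 1 - 1*6629 = 1 - 6629 = -6628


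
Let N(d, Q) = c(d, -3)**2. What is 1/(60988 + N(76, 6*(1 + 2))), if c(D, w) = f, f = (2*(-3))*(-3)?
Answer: 1/61312 ≈ 1.6310e-5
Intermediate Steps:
f = 18 (f = -6*(-3) = 18)
c(D, w) = 18
N(d, Q) = 324 (N(d, Q) = 18**2 = 324)
1/(60988 + N(76, 6*(1 + 2))) = 1/(60988 + 324) = 1/61312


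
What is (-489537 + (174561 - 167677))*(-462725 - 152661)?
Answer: 297017899058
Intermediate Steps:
(-489537 + (174561 - 167677))*(-462725 - 152661) = (-489537 + 6884)*(-615386) = -482653*(-615386) = 297017899058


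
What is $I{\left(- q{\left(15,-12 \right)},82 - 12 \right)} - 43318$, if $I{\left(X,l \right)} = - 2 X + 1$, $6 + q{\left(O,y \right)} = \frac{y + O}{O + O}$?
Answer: $- \frac{216644}{5} \approx -43329.0$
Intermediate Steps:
$q{\left(O,y \right)} = -6 + \frac{O + y}{2 O}$ ($q{\left(O,y \right)} = -6 + \frac{y + O}{O + O} = -6 + \frac{O + y}{2 O}$)
$I{\left(X,l \right)} = 1 - 2 X$
$I{\left(- q{\left(15,-12 \right)},82 - 12 \right)} - 43318 = \left(1 - 2 \left(- \frac{-12 - 165}{2 \cdot 15}\right)\right) - 43318 = \left(1 - 2 \left(- \frac{-177}{2 \cdot 15}\right)\right) - 43318 = \left(1 - 2 \left(\left(-1\right) \left(- \frac{59}{10}\right)\right)\right) - 43318 = \left(1 - \frac{59}{5}\right) - 43318 = - \frac{54}{5} - 43318 = - \frac{216644}{5}$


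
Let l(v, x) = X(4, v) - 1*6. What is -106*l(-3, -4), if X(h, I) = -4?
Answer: 1060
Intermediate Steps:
l(v, x) = -10 (l(v, x) = -4 - 1*6 = -4 - 6 = -10)
-106*l(-3, -4) = -106*(-10) = 1060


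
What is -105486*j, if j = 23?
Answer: -2426178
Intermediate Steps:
-105486*j = -105486*23 = -2426178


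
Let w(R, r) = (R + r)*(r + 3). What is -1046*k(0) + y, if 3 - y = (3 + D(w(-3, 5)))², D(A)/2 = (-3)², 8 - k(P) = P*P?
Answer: -8806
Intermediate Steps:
w(R, r) = (3 + r)*(R + r) (w(R, r) = (R + r)*(3 + r) = (3 + r)*(R + r))
k(P) = 8 - P² (k(P) = 8 - P*P = 8 - P²)
D(A) = 18 (D(A) = 2*(-3)² = 2*9 = 18)
y = -438 (y = 3 - (3 + 18)² = 3 - 1*21² = 3 - 1*441 = 3 - 441 = -438)
-1046*k(0) + y = -1046*(8 - 1*0²) - 438 = -1046*(8 - 1*0) - 438 = -1046*(8 + 0) - 438 = -1046*8 - 438 = -8368 - 438 = -8806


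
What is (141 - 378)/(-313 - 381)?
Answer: 237/694 ≈ 0.34150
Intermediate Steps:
(141 - 378)/(-313 - 381) = -237/(-694) = -237*(-1/694) = 237/694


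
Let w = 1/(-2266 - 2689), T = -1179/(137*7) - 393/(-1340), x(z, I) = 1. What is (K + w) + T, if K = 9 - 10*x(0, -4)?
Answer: -493179543/254698892 ≈ -1.9363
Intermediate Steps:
K = -1 (K = 9 - 10*1 = 9 - 10 = -1)
T = -1202973/1285060 (T = -1179/959 - 393*(-1/1340) = -1179*1/959 + 393/1340 = -1179/959 + 393/1340 = -1202973/1285060 ≈ -0.93612)
w = -1/4955 (w = 1/(-4955) = -1/4955 ≈ -0.00020182)
(K + w) + T = (-1 - 1/4955) - 1202973/1285060 = -4956/4955 - 1202973/1285060 = -493179543/254698892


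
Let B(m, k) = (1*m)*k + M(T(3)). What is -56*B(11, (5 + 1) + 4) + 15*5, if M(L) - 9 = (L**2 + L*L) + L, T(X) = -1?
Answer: -6645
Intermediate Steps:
M(L) = 9 + L + 2*L**2 (M(L) = 9 + ((L**2 + L*L) + L) = 9 + ((L**2 + L**2) + L) = 9 + (2*L**2 + L) = 9 + (L + 2*L**2) = 9 + L + 2*L**2)
B(m, k) = 10 + k*m (B(m, k) = (1*m)*k + (9 - 1 + 2*(-1)**2) = m*k + (9 - 1 + 2*1) = k*m + (9 - 1 + 2) = k*m + 10 = 10 + k*m)
-56*B(11, (5 + 1) + 4) + 15*5 = -56*(10 + ((5 + 1) + 4)*11) + 15*5 = -56*(10 + (6 + 4)*11) + 75 = -56*(10 + 10*11) + 75 = -56*(10 + 110) + 75 = -56*120 + 75 = -6720 + 75 = -6645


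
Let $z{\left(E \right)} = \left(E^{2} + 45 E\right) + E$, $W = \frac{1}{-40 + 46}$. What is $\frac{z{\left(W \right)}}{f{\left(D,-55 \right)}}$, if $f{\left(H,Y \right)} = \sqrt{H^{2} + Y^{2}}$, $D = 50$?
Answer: $\frac{277 \sqrt{221}}{39780} \approx 0.10352$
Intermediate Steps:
$W = \frac{1}{6} \approx 0.16667$
$z{\left(E \right)} = E^{2} + 46 E$
$\frac{z{\left(W \right)}}{f{\left(D,-55 \right)}} = \frac{\frac{1}{6} \left(46 + \frac{1}{6}\right)}{\sqrt{50^{2} + \left(-55\right)^{2}}} = \frac{\frac{1}{6} \cdot \frac{277}{6}}{\sqrt{2500 + 3025}} = \frac{277}{36 \sqrt{5525}} = \frac{277}{36 \cdot 5 \sqrt{221}} = \frac{277 \frac{\sqrt{221}}{1105}}{36} = \frac{277 \sqrt{221}}{39780}$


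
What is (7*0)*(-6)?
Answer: 0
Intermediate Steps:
(7*0)*(-6) = 0*(-6) = 0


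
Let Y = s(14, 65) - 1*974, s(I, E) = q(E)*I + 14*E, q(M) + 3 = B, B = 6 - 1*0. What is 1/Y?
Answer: -1/22 ≈ -0.045455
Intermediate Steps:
B = 6 (B = 6 + 0 = 6)
q(M) = 3 (q(M) = -3 + 6 = 3)
s(I, E) = 3*I + 14*E
Y = -22 (Y = (3*14 + 14*65) - 1*974 = (42 + 910) - 974 = 952 - 974 = -22)
1/Y = 1/(-22) = -1/22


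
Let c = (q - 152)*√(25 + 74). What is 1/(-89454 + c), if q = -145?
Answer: -29818/2664428475 + 99*√11/888142825 ≈ -1.0821e-5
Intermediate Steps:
c = -891*√11 (c = (-145 - 152)*√(25 + 74) = -891*√11 ≈ -2955.1)
1/(-89454 + c) = 1/(-89454 - 891*√11)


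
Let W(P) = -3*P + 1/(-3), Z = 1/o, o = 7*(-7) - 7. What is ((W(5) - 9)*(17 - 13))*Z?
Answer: 73/42 ≈ 1.7381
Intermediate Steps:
o = -56 (o = -49 - 7 = -56)
Z = -1/56 (Z = 1/(-56) = -1/56 ≈ -0.017857)
W(P) = -⅓ - 3*P (W(P) = -3*P - ⅓ = -⅓ - 3*P)
((W(5) - 9)*(17 - 13))*Z = (((-⅓ - 3*5) - 9)*(17 - 13))*(-1/56) = (((-⅓ - 15) - 9)*4)*(-1/56) = ((-46/3 - 9)*4)*(-1/56) = -73/3*4*(-1/56) = -292/3*(-1/56) = 73/42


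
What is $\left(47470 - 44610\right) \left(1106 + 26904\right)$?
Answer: $80108600$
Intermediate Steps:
$\left(47470 - 44610\right) \left(1106 + 26904\right) = 2860 \cdot 28010 = 80108600$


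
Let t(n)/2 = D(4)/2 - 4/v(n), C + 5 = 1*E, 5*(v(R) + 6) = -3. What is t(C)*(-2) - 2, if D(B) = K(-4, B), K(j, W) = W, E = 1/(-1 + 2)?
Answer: -410/33 ≈ -12.424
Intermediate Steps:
v(R) = -33/5 (v(R) = -6 + (⅕)*(-3) = -6 - ⅗ = -33/5)
E = 1 (E = 1/1 = 1)
D(B) = B
C = -4 (C = -5 + 1*1 = -5 + 1 = -4)
t(n) = 172/33 (t(n) = 2*(4/2 - 4/(-33/5)) = 2*(4*(½) - 4*(-5/33)) = 2*(2 + 20/33) = 2*(86/33) = 172/33)
t(C)*(-2) - 2 = (172/33)*(-2) - 2 = -344/33 - 2 = -410/33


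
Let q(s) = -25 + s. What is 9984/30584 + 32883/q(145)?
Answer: 41953823/152920 ≈ 274.35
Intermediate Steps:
9984/30584 + 32883/q(145) = 9984/30584 + 32883/(-25 + 145) = 9984*(1/30584) + 32883/120 = 1248/3823 + 32883*(1/120) = 1248/3823 + 10961/40 = 41953823/152920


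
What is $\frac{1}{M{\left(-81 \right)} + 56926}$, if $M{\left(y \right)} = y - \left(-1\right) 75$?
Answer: $\frac{1}{56920} \approx 1.7569 \cdot 10^{-5}$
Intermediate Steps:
$M{\left(y \right)} = 75 + y$ ($M{\left(y \right)} = y - -75 = y + 75 = 75 + y$)
$\frac{1}{M{\left(-81 \right)} + 56926} = \frac{1}{\left(75 - 81\right) + 56926} = \frac{1}{-6 + 56926} = \frac{1}{56920}$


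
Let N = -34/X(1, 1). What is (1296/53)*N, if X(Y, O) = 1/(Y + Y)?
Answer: -88128/53 ≈ -1662.8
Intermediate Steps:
X(Y, O) = 1/(2*Y)
N = -68 (N = -34/((1/2)/1) = -34/((1/2)*1) = -34/1/2 = -34*2 = -68)
(1296/53)*N = (1296/53)*(-68) = -88128/53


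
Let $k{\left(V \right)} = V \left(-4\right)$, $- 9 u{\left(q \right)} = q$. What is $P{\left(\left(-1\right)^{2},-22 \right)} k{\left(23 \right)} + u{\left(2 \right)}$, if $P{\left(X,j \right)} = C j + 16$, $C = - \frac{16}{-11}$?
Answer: $\frac{13246}{9} \approx 1471.8$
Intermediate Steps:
$u{\left(q \right)} = - \frac{q}{9}$
$k{\left(V \right)} = - 4 V$
$C = \frac{16}{11}$ ($C = \left(-16\right) \left(- \frac{1}{11}\right) = \frac{16}{11} \approx 1.4545$)
$P{\left(X,j \right)} = 16 + \frac{16 j}{11}$ ($P{\left(X,j \right)} = \frac{16 j}{11} + 16 = 16 + \frac{16 j}{11}$)
$P{\left(\left(-1\right)^{2},-22 \right)} k{\left(23 \right)} + u{\left(2 \right)} = \left(16 + \frac{16}{11} \left(-22\right)\right) \left(\left(-4\right) 23\right) - \frac{2}{9} = \left(16 - 32\right) \left(-92\right) - \frac{2}{9} = \left(-16\right) \left(-92\right) - \frac{2}{9} = 1472 - \frac{2}{9} = \frac{13246}{9}$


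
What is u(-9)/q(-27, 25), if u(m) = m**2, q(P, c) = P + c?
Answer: -81/2 ≈ -40.500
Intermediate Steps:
u(-9)/q(-27, 25) = (-9)**2/(-27 + 25) = 81/(-2) = 81*(-1/2) = -81/2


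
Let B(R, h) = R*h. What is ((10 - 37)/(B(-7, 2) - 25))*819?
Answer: 567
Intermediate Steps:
((10 - 37)/(B(-7, 2) - 25))*819 = ((10 - 37)/(-7*2 - 25))*819 = -27/(-14 - 25)*819 = -27/(-39)*819 = -27*(-1/39)*819 = (9/13)*819 = 567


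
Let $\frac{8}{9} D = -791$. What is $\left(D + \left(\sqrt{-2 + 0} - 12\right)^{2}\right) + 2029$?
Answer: $\frac{10249}{8} - 24 i \sqrt{2} \approx 1281.1 - 33.941 i$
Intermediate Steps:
$D = - \frac{7119}{8}$ ($D = \frac{9}{8} \left(-791\right) = - \frac{7119}{8} \approx -889.88$)
$\left(D + \left(\sqrt{-2 + 0} - 12\right)^{2}\right) + 2029 = \left(- \frac{7119}{8} + \left(\sqrt{-2 + 0} - 12\right)^{2}\right) + 2029 = \left(- \frac{7119}{8} + \left(\sqrt{-2} - 12\right)^{2}\right) + 2029 = \left(- \frac{7119}{8} + \left(i \sqrt{2} - 12\right)^{2}\right) + 2029 = \left(- \frac{7119}{8} + \left(-12 + i \sqrt{2}\right)^{2}\right) + 2029 = \frac{9113}{8} + \left(-12 + i \sqrt{2}\right)^{2}$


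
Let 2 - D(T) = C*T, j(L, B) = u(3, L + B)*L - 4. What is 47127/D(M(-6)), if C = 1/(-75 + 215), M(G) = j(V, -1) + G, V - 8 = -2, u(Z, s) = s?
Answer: 329889/13 ≈ 25376.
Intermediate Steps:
V = 6 (V = 8 - 2 = 6)
j(L, B) = -4 + L*(B + L) (j(L, B) = (L + B)*L - 4 = (B + L)*L - 4 = L*(B + L) - 4 = -4 + L*(B + L))
M(G) = 26 + G (M(G) = (-4 + 6*(-1 + 6)) + G = (-4 + 6*5) + G = (-4 + 30) + G = 26 + G)
C = 1/140 ≈ 0.0071429
D(T) = 2 - T/140
47127/D(M(-6)) = 47127/(2 - (26 - 6)/140) = 47127/(2 - 1/140*20) = 47127/(2 - ⅐) = 47127/(13/7) = 47127*(7/13) = 329889/13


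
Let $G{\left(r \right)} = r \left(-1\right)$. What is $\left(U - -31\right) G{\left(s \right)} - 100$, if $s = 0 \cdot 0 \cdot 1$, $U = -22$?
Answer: $-100$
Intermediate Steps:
$s = 0$ ($s = 0 \cdot 1 = 0$)
$G{\left(r \right)} = - r$
$\left(U - -31\right) G{\left(s \right)} - 100 = \left(-22 - -31\right) \left(\left(-1\right) 0\right) - 100 = \left(-22 + 31\right) 0 - 100 = 9 \cdot 0 - 100 = 0 - 100 = -100$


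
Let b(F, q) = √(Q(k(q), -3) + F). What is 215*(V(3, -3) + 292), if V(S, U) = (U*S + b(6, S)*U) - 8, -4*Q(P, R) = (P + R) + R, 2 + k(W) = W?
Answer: 59125 - 645*√29/2 ≈ 57388.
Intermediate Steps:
k(W) = -2 + W
Q(P, R) = -R/2 - P/4 (Q(P, R) = -((P + R) + R)/4 = -(P + 2*R)/4 = -R/2 - P/4)
b(F, q) = √(2 + F - q/4) (b(F, q) = √((-½*(-3) - (-2 + q)/4) + F) = √((3/2 + (½ - q/4)) + F) = √((2 - q/4) + F) = √(2 + F - q/4))
V(S, U) = -8 + S*U + U*√(32 - S)/2 (V(S, U) = (U*S + (√(8 - S + 4*6)/2)*U) - 8 = (S*U + (√(8 - S + 24)/2)*U) - 8 = (S*U + (√(32 - S)/2)*U) - 8 = (S*U + U*√(32 - S)/2) - 8 = -8 + S*U + U*√(32 - S)/2)
215*(V(3, -3) + 292) = 215*((-8 + 3*(-3) + (½)*(-3)*√(32 - 1*3)) + 292) = 215*((-8 - 9 + (½)*(-3)*√(32 - 3)) + 292) = 215*((-8 - 9 + (½)*(-3)*√29) + 292) = 215*((-8 - 9 - 3*√29/2) + 292) = 215*((-17 - 3*√29/2) + 292) = 215*(275 - 3*√29/2) = 59125 - 645*√29/2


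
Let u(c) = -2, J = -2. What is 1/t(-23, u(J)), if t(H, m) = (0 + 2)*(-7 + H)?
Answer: -1/60 ≈ -0.016667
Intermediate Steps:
t(H, m) = -14 + 2*H (t(H, m) = 2*(-7 + H) = -14 + 2*H)
1/t(-23, u(J)) = 1/(-14 + 2*(-23)) = 1/(-14 - 46) = 1/(-60) = -1/60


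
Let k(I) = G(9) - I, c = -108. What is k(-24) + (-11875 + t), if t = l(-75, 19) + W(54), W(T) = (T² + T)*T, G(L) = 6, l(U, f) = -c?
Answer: 148643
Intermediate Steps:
l(U, f) = 108 (l(U, f) = -1*(-108) = 108)
W(T) = T*(T + T²) (W(T) = (T + T²)*T = T*(T + T²))
k(I) = 6 - I
t = 160488 (t = 108 + 54²*(1 + 54) = 108 + 2916*55 = 108 + 160380 = 160488)
k(-24) + (-11875 + t) = (6 - 1*(-24)) + (-11875 + 160488) = (6 + 24) + 148613 = 30 + 148613 = 148643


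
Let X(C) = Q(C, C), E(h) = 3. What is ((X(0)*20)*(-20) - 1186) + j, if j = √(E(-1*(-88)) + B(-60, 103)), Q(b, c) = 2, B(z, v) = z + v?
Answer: -1986 + √46 ≈ -1979.2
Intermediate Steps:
B(z, v) = v + z
X(C) = 2
j = √46 (j = √(3 + (103 - 60)) = √(3 + 43) = √46 ≈ 6.7823)
((X(0)*20)*(-20) - 1186) + j = ((2*20)*(-20) - 1186) + √46 = (40*(-20) - 1186) + √46 = (-800 - 1186) + √46 = -1986 + √46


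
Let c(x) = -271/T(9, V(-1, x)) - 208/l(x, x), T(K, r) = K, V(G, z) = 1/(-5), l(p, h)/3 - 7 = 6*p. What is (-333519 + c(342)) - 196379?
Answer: -9820098451/18531 ≈ -5.2993e+5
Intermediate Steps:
l(p, h) = 21 + 18*p (l(p, h) = 21 + 3*(6*p) = 21 + 18*p)
V(G, z) = -⅕
c(x) = -271/9 - 208/(21 + 18*x)
(-333519 + c(342)) - 196379 = (-333519 + (-2521 - 1626*342)/(9*(7 + 6*342))) - 196379 = (-333519 + (-2521 - 556092)/(9*(7 + 2052))) - 196379 = (-333519 + (⅑)*(-558613)/2059) - 196379 = (-333519 + (⅑)*(1/2059)*(-558613)) - 196379 = (-333519 - 558613/18531) - 196379 = -6180999202/18531 - 196379 = -9820098451/18531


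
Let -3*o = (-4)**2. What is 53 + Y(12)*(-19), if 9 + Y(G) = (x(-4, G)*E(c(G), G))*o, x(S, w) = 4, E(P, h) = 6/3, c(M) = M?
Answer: 3104/3 ≈ 1034.7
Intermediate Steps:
E(P, h) = 2 (E(P, h) = 6*(1/3) = 2)
o = -16/3 (o = -1/3*(-4)**2 = -1/3*16 = -16/3 ≈ -5.3333)
Y(G) = -155/3 (Y(G) = -9 + (4*2)*(-16/3) = -9 + 8*(-16/3) = -9 - 128/3 = -155/3)
53 + Y(12)*(-19) = 53 - 155/3*(-19) = 53 + 2945/3 = 3104/3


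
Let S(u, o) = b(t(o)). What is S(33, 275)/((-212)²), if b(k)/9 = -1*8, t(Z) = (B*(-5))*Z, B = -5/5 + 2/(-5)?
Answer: -9/5618 ≈ -0.0016020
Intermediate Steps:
B = -7/5 (B = -5*⅕ + 2*(-⅕) = -1 - ⅖ = -7/5 ≈ -1.4000)
t(Z) = 7*Z (t(Z) = (-7/5*(-5))*Z = 7*Z)
b(k) = -72 (b(k) = 9*(-1*8) = 9*(-8) = -72)
S(u, o) = -72
S(33, 275)/((-212)²) = -72/((-212)²) = -72/44944 = -72*1/44944 = -9/5618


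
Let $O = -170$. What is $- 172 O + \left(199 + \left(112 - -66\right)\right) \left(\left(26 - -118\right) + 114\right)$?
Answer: $126506$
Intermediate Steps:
$- 172 O + \left(199 + \left(112 - -66\right)\right) \left(\left(26 - -118\right) + 114\right) = \left(-172\right) \left(-170\right) + \left(199 + \left(112 - -66\right)\right) \left(\left(26 - -118\right) + 114\right) = 29240 + \left(199 + \left(112 + 66\right)\right) \left(\left(26 + 118\right) + 114\right) = 29240 + \left(199 + 178\right) \left(144 + 114\right) = 29240 + 377 \cdot 258 = 29240 + 97266 = 126506$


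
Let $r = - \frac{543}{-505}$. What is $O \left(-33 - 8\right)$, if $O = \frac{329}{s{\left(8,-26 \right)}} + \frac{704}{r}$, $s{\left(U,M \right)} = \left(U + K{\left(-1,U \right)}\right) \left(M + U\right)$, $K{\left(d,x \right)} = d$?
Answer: $- \frac{87109133}{3258} \approx -26737.0$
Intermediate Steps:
$s{\left(U,M \right)} = \left(-1 + U\right) \left(M + U\right)$ ($s{\left(U,M \right)} = \left(U - 1\right) \left(M + U\right) = \left(-1 + U\right) \left(M + U\right)$)
$r = \frac{543}{505}$ ($r = \left(-543\right) \left(- \frac{1}{505}\right) = \frac{543}{505} \approx 1.0752$)
$O = \frac{2124613}{3258}$ ($O = \frac{329}{8^{2} - -26 - 8 - 208} + \frac{704}{\frac{543}{505}} = \frac{329}{64 + 26 - 8 - 208} + 704 \cdot \frac{505}{543} = \frac{329}{-126} + \frac{355520}{543} = 329 \left(- \frac{1}{126}\right) + \frac{355520}{543} = - \frac{47}{18} + \frac{355520}{543} = \frac{2124613}{3258} \approx 652.12$)
$O \left(-33 - 8\right) = \frac{2124613 \left(-33 - 8\right)}{3258} = \frac{2124613}{3258} \left(-41\right) = - \frac{87109133}{3258}$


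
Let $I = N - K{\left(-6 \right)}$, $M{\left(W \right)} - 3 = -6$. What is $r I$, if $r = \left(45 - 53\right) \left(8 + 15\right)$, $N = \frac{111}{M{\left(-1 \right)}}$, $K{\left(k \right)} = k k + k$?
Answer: $12328$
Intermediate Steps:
$M{\left(W \right)} = -3$ ($M{\left(W \right)} = 3 - 6 = -3$)
$K{\left(k \right)} = k + k^{2}$ ($K{\left(k \right)} = k^{2} + k = k + k^{2}$)
$N = -37$ ($N = \frac{111}{-3} = 111 \left(- \frac{1}{3}\right) = -37$)
$r = -184$ ($r = \left(-8\right) 23 = -184$)
$I = -67$ ($I = -37 - - 6 \left(1 - 6\right) = -37 - \left(-6\right) \left(-5\right) = -37 - 30 = -67$)
$r I = \left(-184\right) \left(-67\right) = 12328$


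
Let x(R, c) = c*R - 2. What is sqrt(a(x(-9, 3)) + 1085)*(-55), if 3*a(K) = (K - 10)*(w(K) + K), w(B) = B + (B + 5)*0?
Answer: -55*sqrt(1839) ≈ -2358.6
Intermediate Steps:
w(B) = B (w(B) = B + (5 + B)*0 = B + 0 = B)
x(R, c) = -2 + R*c (x(R, c) = R*c - 2 = -2 + R*c)
a(K) = 2*K*(-10 + K)/3 (a(K) = ((K - 10)*(K + K))/3 = ((-10 + K)*(2*K))/3 = (2*K*(-10 + K))/3 = 2*K*(-10 + K)/3)
sqrt(a(x(-9, 3)) + 1085)*(-55) = sqrt(2*(-2 - 9*3)*(-10 + (-2 - 9*3))/3 + 1085)*(-55) = sqrt(2*(-2 - 27)*(-10 + (-2 - 27))/3 + 1085)*(-55) = sqrt((2/3)*(-29)*(-10 - 29) + 1085)*(-55) = sqrt((2/3)*(-29)*(-39) + 1085)*(-55) = sqrt(754 + 1085)*(-55) = sqrt(1839)*(-55) = -55*sqrt(1839)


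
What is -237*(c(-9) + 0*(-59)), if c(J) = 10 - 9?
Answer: -237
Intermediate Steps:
c(J) = 1
-237*(c(-9) + 0*(-59)) = -237*(1 + 0*(-59)) = -237*(1 + 0) = -237*1 = -237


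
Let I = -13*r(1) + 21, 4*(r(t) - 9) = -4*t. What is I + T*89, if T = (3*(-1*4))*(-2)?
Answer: 2053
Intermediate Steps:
r(t) = 9 - t (r(t) = 9 + (-4*t)/4 = 9 - t)
T = 24 (T = (3*(-4))*(-2) = -12*(-2) = 24)
I = -83 (I = -13*(9 - 1*1) + 21 = -13*(9 - 1) + 21 = -13*8 + 21 = -104 + 21 = -83)
I + T*89 = -83 + 24*89 = -83 + 2136 = 2053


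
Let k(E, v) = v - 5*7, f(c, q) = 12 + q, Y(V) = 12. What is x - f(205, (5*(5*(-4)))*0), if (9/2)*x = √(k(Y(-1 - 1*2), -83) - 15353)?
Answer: -12 + 2*I*√191 ≈ -12.0 + 27.641*I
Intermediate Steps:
k(E, v) = -35 + v (k(E, v) = v - 35 = -35 + v)
x = 2*I*√191 (x = 2*√((-35 - 83) - 15353)/9 = 2*√(-118 - 15353)/9 = 2*√(-15471)/9 = 2*(9*I*√191)/9 = 2*I*√191 ≈ 27.641*I)
x - f(205, (5*(5*(-4)))*0) = 2*I*√191 - (12 + (5*(5*(-4)))*0) = 2*I*√191 - (12 + (5*(-20))*0) = 2*I*√191 - (12 - 100*0) = 2*I*√191 - (12 + 0) = 2*I*√191 - 1*12 = 2*I*√191 - 12 = -12 + 2*I*√191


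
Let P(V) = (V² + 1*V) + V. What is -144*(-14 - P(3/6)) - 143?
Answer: 2053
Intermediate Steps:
P(V) = V² + 2*V (P(V) = (V² + V) + V = (V + V²) + V = V² + 2*V)
-144*(-14 - P(3/6)) - 143 = -144*(-14 - 3/6*(2 + 3/6)) - 143 = -144*(-14 - 3*(⅙)*(2 + 3*(⅙))) - 143 = -144*(-14 - (2 + ½)/2) - 143 = -144*(-14 - 5/(2*2)) - 143 = -144*(-14 - 1*5/4) - 143 = -144*(-14 - 5/4) - 143 = -144*(-61/4) - 143 = 2196 - 143 = 2053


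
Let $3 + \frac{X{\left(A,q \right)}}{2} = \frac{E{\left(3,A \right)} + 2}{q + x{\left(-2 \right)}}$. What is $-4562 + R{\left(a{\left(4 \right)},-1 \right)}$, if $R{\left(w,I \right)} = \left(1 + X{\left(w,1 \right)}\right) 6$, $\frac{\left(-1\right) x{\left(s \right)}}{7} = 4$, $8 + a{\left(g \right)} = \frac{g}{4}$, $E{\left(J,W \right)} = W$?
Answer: $- \frac{41308}{9} \approx -4589.8$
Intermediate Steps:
$a{\left(g \right)} = -8 + \frac{g}{4}$
$x{\left(s \right)} = -28$ ($x{\left(s \right)} = \left(-7\right) 4 = -28$)
$X{\left(A,q \right)} = -6 + \frac{2 \left(2 + A\right)}{-28 + q}$ ($X{\left(A,q \right)} = -6 + 2 \frac{A + 2}{q - 28} = -6 + 2 \frac{2 + A}{-28 + q} = -6 + \frac{2 \left(2 + A\right)}{-28 + q}$)
$R{\left(w,I \right)} = - \frac{278}{9} - \frac{4 w}{9}$ ($R{\left(w,I \right)} = \left(1 + \frac{2 \left(86 + w - 3\right)}{-28 + 1}\right) 6 = \left(1 + \frac{2 \left(86 + w - 3\right)}{-27}\right) 6 = \left(1 + 2 \left(- \frac{1}{27}\right) \left(83 + w\right)\right) 6 = \left(1 - \left(\frac{166}{27} + \frac{2 w}{27}\right)\right) 6 = \left(- \frac{139}{27} - \frac{2 w}{27}\right) 6 = - \frac{278}{9} - \frac{4 w}{9}$)
$-4562 + R{\left(a{\left(4 \right)},-1 \right)} = -4562 - \left(\frac{278}{9} + \frac{4 \left(-8 + \frac{1}{4} \cdot 4\right)}{9}\right) = -4562 - \left(\frac{278}{9} + \frac{4 \left(-8 + 1\right)}{9}\right) = -4562 - \frac{250}{9} = - \frac{41308}{9}$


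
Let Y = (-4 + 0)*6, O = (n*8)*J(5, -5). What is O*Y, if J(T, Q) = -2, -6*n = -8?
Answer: 512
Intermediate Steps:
n = 4/3 (n = -⅙*(-8) = 4/3 ≈ 1.3333)
O = -64/3 (O = ((4/3)*8)*(-2) = (32/3)*(-2) = -64/3 ≈ -21.333)
Y = -24 (Y = -4*6 = -24)
O*Y = -64/3*(-24) = 512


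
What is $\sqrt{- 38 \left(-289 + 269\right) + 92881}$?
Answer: $\sqrt{93641} \approx 306.01$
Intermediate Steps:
$\sqrt{- 38 \left(-289 + 269\right) + 92881} = \sqrt{\left(-38\right) \left(-20\right) + 92881} = \sqrt{760 + 92881} = \sqrt{93641}$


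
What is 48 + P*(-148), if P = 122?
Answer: -18008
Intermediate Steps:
48 + P*(-148) = 48 + 122*(-148) = 48 - 18056 = -18008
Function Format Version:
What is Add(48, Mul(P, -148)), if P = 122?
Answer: -18008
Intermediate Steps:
Add(48, Mul(P, -148)) = Add(48, Mul(122, -148)) = Add(48, -18056) = -18008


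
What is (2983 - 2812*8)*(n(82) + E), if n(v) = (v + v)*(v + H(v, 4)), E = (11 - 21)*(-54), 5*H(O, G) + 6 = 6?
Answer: -272947844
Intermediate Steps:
H(O, G) = 0 (H(O, G) = -6/5 + (⅕)*6 = -6/5 + 6/5 = 0)
E = 540 (E = -10*(-54) = 540)
n(v) = 2*v² (n(v) = (v + v)*(v + 0) = (2*v)*v = 2*v²)
(2983 - 2812*8)*(n(82) + E) = (2983 - 2812*8)*(2*82² + 540) = (2983 - 22496)*(2*6724 + 540) = -19513*(13448 + 540) = -19513*13988 = -272947844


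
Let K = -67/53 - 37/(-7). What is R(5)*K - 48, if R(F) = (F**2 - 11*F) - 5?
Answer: -10004/53 ≈ -188.75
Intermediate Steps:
K = 1492/371 (K = -67*1/53 - 37*(-1/7) = -67/53 + 37/7 = 1492/371 ≈ 4.0216)
R(F) = -5 + F**2 - 11*F
R(5)*K - 48 = (-5 + 5**2 - 11*5)*(1492/371) - 48 = (-5 + 25 - 55)*(1492/371) - 48 = -35*1492/371 - 48 = -7460/53 - 48 = -10004/53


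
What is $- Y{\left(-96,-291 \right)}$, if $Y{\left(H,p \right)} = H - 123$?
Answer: $219$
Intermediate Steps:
$Y{\left(H,p \right)} = -123 + H$
$- Y{\left(-96,-291 \right)} = - (-123 - 96) = \left(-1\right) \left(-219\right) = 219$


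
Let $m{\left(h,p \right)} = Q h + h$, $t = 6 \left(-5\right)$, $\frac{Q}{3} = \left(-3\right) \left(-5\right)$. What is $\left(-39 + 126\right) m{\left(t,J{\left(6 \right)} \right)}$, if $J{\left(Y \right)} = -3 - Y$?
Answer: $-120060$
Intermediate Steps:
$Q = 45$ ($Q = 3 \left(\left(-3\right) \left(-5\right)\right) = 3 \cdot 15 = 45$)
$t = -30$
$m{\left(h,p \right)} = 46 h$ ($m{\left(h,p \right)} = 45 h + h = 46 h$)
$\left(-39 + 126\right) m{\left(t,J{\left(6 \right)} \right)} = \left(-39 + 126\right) 46 \left(-30\right) = 87 \left(-1380\right) = -120060$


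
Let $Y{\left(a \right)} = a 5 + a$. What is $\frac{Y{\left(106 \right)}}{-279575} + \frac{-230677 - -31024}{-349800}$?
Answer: $\frac{13986293}{24602600} \approx 0.56849$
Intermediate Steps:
$Y{\left(a \right)} = 6 a$ ($Y{\left(a \right)} = 5 a + a = 6 a$)
$\frac{Y{\left(106 \right)}}{-279575} + \frac{-230677 - -31024}{-349800} = \frac{6 \cdot 106}{-279575} + \frac{-230677 - -31024}{-349800} = 636 \left(- \frac{1}{279575}\right) + \left(-230677 + 31024\right) \left(- \frac{1}{349800}\right) = - \frac{12}{5275} - - \frac{66551}{116600} = - \frac{12}{5275} + \frac{66551}{116600} = \frac{13986293}{24602600}$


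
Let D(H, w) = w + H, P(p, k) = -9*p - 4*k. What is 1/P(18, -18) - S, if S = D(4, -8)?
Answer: 359/90 ≈ 3.9889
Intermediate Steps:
D(H, w) = H + w
S = -4 (S = 4 - 8 = -4)
1/P(18, -18) - S = 1/(-9*18 - 4*(-18)) - 1*(-4) = 1/(-162 + 72) + 4 = 1/(-90) + 4 = -1/90 + 4 = 359/90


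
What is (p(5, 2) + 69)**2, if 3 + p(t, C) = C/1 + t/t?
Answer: 4761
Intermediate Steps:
p(t, C) = -2 + C (p(t, C) = -3 + (C/1 + t/t) = -3 + (C*1 + 1) = -3 + (C + 1) = -3 + (1 + C) = -2 + C)
(p(5, 2) + 69)**2 = ((-2 + 2) + 69)**2 = (0 + 69)**2 = 69**2 = 4761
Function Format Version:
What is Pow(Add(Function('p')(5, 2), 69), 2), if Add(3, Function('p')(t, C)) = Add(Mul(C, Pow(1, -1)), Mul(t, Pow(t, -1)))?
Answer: 4761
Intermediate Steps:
Function('p')(t, C) = Add(-2, C) (Function('p')(t, C) = Add(-3, Add(Mul(C, Pow(1, -1)), Mul(t, Pow(t, -1)))) = Add(-3, Add(Mul(C, 1), 1)) = Add(-3, Add(C, 1)) = Add(-3, Add(1, C)) = Add(-2, C))
Pow(Add(Function('p')(5, 2), 69), 2) = Pow(Add(Add(-2, 2), 69), 2) = Pow(Add(0, 69), 2) = Pow(69, 2) = 4761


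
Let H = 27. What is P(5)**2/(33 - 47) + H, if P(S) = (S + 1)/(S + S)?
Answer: 9441/350 ≈ 26.974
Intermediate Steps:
P(S) = (1 + S)/(2*S) (P(S) = (1 + S)/((2*S)) = (1 + S)*(1/(2*S)) = (1 + S)/(2*S))
P(5)**2/(33 - 47) + H = ((1/2)*(1 + 5)/5)**2/(33 - 47) + 27 = ((1/2)*(1/5)*6)**2/(-14) + 27 = -(3/5)**2/14 + 27 = -1/14*9/25 + 27 = -9/350 + 27 = 9441/350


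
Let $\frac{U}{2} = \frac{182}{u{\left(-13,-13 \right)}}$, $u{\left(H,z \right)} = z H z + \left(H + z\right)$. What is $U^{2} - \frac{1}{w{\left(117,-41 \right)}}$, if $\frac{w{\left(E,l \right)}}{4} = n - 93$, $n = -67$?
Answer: $\frac{531001}{18714240} \approx 0.028374$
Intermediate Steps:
$u{\left(H,z \right)} = H + z + H z^{2}$ ($u{\left(H,z \right)} = H z z + \left(H + z\right) = H z^{2} + \left(H + z\right) = H + z + H z^{2}$)
$w{\left(E,l \right)} = -640$ ($w{\left(E,l \right)} = 4 \left(-67 - 93\right) = 4 \left(-160\right) = -640$)
$U = - \frac{28}{171}$ ($U = 2 \frac{182}{-13 - 13 - 13 \left(-13\right)^{2}} = 2 \frac{182}{-13 - 13 - 2197} = 2 \frac{182}{-2223} = 2 \cdot 182 \left(- \frac{1}{2223}\right) = 2 \left(- \frac{14}{171}\right) = - \frac{28}{171} \approx -0.16374$)
$U^{2} - \frac{1}{w{\left(117,-41 \right)}} = \left(- \frac{28}{171}\right)^{2} - \frac{1}{-640} = \frac{784}{29241} - - \frac{1}{640} = \frac{784}{29241} + \frac{1}{640} = \frac{531001}{18714240}$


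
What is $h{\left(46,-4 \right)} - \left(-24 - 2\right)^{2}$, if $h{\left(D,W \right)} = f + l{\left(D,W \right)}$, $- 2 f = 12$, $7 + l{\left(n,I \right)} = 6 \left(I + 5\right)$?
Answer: $-683$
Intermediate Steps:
$l{\left(n,I \right)} = 23 + 6 I$ ($l{\left(n,I \right)} = -7 + 6 \left(I + 5\right) = -7 + 6 \left(5 + I\right) = -7 + \left(30 + 6 I\right) = 23 + 6 I$)
$f = -6$ ($f = \left(- \frac{1}{2}\right) 12 = -6$)
$h{\left(D,W \right)} = 17 + 6 W$ ($h{\left(D,W \right)} = -6 + \left(23 + 6 W\right) = 17 + 6 W$)
$h{\left(46,-4 \right)} - \left(-24 - 2\right)^{2} = \left(17 + 6 \left(-4\right)\right) - \left(-24 - 2\right)^{2} = \left(17 - 24\right) - \left(-26\right)^{2} = -7 - 676 = -683$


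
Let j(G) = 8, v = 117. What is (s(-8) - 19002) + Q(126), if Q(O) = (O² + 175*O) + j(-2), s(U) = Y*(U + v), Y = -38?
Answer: 14790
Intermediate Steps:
s(U) = -4446 - 38*U (s(U) = -38*(U + 117) = -38*(117 + U) = -4446 - 38*U)
Q(O) = 8 + O² + 175*O (Q(O) = (O² + 175*O) + 8 = 8 + O² + 175*O)
(s(-8) - 19002) + Q(126) = ((-4446 - 38*(-8)) - 19002) + (8 + 126² + 175*126) = ((-4446 + 304) - 19002) + (8 + 15876 + 22050) = (-4142 - 19002) + 37934 = -23144 + 37934 = 14790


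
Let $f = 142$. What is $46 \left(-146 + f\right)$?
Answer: $-184$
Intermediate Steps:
$46 \left(-146 + f\right) = 46 \left(-146 + 142\right) = 46 \left(-4\right) = -184$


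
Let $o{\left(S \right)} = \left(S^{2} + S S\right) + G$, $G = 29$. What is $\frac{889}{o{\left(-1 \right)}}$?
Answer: $\frac{889}{31} \approx 28.677$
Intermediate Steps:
$o{\left(S \right)} = 29 + 2 S^{2}$ ($o{\left(S \right)} = \left(S^{2} + S S\right) + 29 = \left(S^{2} + S^{2}\right) + 29 = 2 S^{2} + 29 = 29 + 2 S^{2}$)
$\frac{889}{o{\left(-1 \right)}} = \frac{889}{29 + 2 \left(-1\right)^{2}} = \frac{889}{29 + 2 \cdot 1} = \frac{889}{29 + 2} = \frac{889}{31}$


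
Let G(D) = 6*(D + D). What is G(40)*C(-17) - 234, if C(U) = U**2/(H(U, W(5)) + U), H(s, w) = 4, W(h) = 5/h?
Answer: -141762/13 ≈ -10905.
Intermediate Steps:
G(D) = 12*D (G(D) = 6*(2*D) = 12*D)
C(U) = U**2/(4 + U)
G(40)*C(-17) - 234 = (12*40)*((-17)**2/(4 - 17)) - 234 = 480*(289/(-13)) - 234 = 480*(289*(-1/13)) - 234 = 480*(-289/13) - 234 = -138720/13 - 234 = -141762/13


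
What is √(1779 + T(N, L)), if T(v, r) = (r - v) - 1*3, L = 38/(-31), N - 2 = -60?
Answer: 4*√110081/31 ≈ 42.811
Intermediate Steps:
N = -58 (N = 2 - 60 = -58)
L = -38/31 (L = 38*(-1/31) = -38/31 ≈ -1.2258)
T(v, r) = -3 + r - v (T(v, r) = (r - v) - 3 = -3 + r - v)
√(1779 + T(N, L)) = √(1779 + (-3 - 38/31 - 1*(-58))) = √(1779 + (-3 - 38/31 + 58)) = √(1779 + 1667/31) = √(56816/31) = 4*√110081/31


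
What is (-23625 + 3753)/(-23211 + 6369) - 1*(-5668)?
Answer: 15913388/2807 ≈ 5669.2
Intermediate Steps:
(-23625 + 3753)/(-23211 + 6369) - 1*(-5668) = -19872/(-16842) + 5668 = -19872*(-1/16842) + 5668 = 3312/2807 + 5668 = 15913388/2807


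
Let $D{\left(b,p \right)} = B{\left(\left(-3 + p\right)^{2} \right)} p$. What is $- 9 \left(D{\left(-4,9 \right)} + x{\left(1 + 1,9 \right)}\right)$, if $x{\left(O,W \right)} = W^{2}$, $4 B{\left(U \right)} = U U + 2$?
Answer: $- \frac{54027}{2} \approx -27014.0$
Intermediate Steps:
$B{\left(U \right)} = \frac{1}{2} + \frac{U^{2}}{4}$ ($B{\left(U \right)} = \frac{U U + 2}{4} = \frac{U^{2} + 2}{4} = \frac{2 + U^{2}}{4} = \frac{1}{2} + \frac{U^{2}}{4}$)
$D{\left(b,p \right)} = p \left(\frac{1}{2} + \frac{\left(-3 + p\right)^{4}}{4}\right)$ ($D{\left(b,p \right)} = \left(\frac{1}{2} + \frac{\left(\left(-3 + p\right)^{2}\right)^{2}}{4}\right) p = \left(\frac{1}{2} + \frac{\left(-3 + p\right)^{4}}{4}\right) p = p \left(\frac{1}{2} + \frac{\left(-3 + p\right)^{4}}{4}\right)$)
$- 9 \left(D{\left(-4,9 \right)} + x{\left(1 + 1,9 \right)}\right) = - 9 \left(\frac{1}{4} \cdot 9 \left(2 + \left(-3 + 9\right)^{4}\right) + 9^{2}\right) = - 9 \left(\frac{1}{4} \cdot 9 \left(2 + 6^{4}\right) + 81\right) = - 9 \left(\frac{1}{4} \cdot 9 \left(2 + 1296\right) + 81\right) = - 9 \left(\frac{1}{4} \cdot 9 \cdot 1298 + 81\right) = - 9 \left(\frac{5841}{2} + 81\right) = \left(-9\right) \frac{6003}{2} = - \frac{54027}{2}$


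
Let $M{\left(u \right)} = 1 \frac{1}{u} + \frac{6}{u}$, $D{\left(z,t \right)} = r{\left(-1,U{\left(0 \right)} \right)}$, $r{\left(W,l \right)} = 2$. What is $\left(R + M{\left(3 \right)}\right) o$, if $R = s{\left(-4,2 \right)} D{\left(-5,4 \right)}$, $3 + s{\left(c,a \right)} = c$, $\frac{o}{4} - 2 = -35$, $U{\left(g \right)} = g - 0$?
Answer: $1540$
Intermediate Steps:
$U{\left(g \right)} = g$ ($U{\left(g \right)} = g + 0 = g$)
$o = -132$ ($o = 8 + 4 \left(-35\right) = 8 - 140 = -132$)
$D{\left(z,t \right)} = 2$
$s{\left(c,a \right)} = -3 + c$
$M{\left(u \right)} = \frac{7}{u}$ ($M{\left(u \right)} = \frac{1}{u} + \frac{6}{u} = \frac{7}{u}$)
$R = -14$ ($R = \left(-3 - 4\right) 2 = \left(-7\right) 2 = -14$)
$\left(R + M{\left(3 \right)}\right) o = \left(-14 + \frac{7}{3}\right) \left(-132\right) = \left(- \frac{35}{3}\right) \left(-132\right) = 1540$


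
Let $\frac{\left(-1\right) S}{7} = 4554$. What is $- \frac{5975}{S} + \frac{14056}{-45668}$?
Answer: $- \frac{893933}{7427574} \approx -0.12035$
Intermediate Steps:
$S = -31878$ ($S = \left(-7\right) 4554 = -31878$)
$- \frac{5975}{S} + \frac{14056}{-45668} = - \frac{5975}{-31878} + \frac{14056}{-45668} = \left(-5975\right) \left(- \frac{1}{31878}\right) + 14056 \left(- \frac{1}{45668}\right) = \frac{5975}{31878} - \frac{502}{1631} = - \frac{893933}{7427574}$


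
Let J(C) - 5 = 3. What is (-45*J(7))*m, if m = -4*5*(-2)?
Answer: -14400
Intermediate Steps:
J(C) = 8 (J(C) = 5 + 3 = 8)
m = 40 (m = -20*(-2) = 40)
(-45*J(7))*m = -45*8*40 = -360*40 = -14400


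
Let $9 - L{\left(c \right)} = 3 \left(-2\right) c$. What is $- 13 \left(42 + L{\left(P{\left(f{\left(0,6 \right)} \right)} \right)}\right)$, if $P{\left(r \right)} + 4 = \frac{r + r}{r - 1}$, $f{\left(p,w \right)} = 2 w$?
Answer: $- \frac{5733}{11} \approx -521.18$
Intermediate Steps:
$P{\left(r \right)} = -4 + \frac{2 r}{-1 + r}$ ($P{\left(r \right)} = -4 + \frac{r + r}{r - 1} = -4 + \frac{2 r}{-1 + r}$)
$L{\left(c \right)} = 9 + 6 c$ ($L{\left(c \right)} = 9 - 3 \left(-2\right) c = 9 - - 6 c = 9 + 6 c$)
$- 13 \left(42 + L{\left(P{\left(f{\left(0,6 \right)} \right)} \right)}\right) = - 13 \left(42 + \left(9 + 6 \frac{2 \left(2 - 2 \cdot 6\right)}{-1 + 2 \cdot 6}\right)\right) = - 13 \left(42 + \left(9 + 6 \frac{2 \left(2 - 12\right)}{-1 + 12}\right)\right) = - 13 \left(42 + \left(9 + 6 \frac{2 \left(2 - 12\right)}{11}\right)\right) = - 13 \left(42 + \left(9 + 6 \cdot 2 \cdot \frac{1}{11} \left(-10\right)\right)\right) = - 13 \left(42 + \left(9 + 6 \left(- \frac{20}{11}\right)\right)\right) = - 13 \left(42 + \left(9 - \frac{120}{11}\right)\right) = - 13 \left(42 - \frac{21}{11}\right) = \left(-13\right) \frac{441}{11} = - \frac{5733}{11}$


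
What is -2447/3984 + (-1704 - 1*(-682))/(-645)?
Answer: 277037/285520 ≈ 0.97029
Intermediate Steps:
-2447/3984 + (-1704 - 1*(-682))/(-645) = -2447*1/3984 + (-1704 + 682)*(-1/645) = -2447/3984 - 1022*(-1/645) = -2447/3984 + 1022/645 = 277037/285520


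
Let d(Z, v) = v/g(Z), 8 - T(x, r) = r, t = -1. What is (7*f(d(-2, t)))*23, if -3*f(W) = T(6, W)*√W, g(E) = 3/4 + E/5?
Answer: -3496*I*√35/21 ≈ -984.89*I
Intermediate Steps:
g(E) = ¾ + E/5 (g(E) = 3*(¼) + E*(⅕) = ¾ + E/5)
T(x, r) = 8 - r
d(Z, v) = v/(¾ + Z/5)
f(W) = -√W*(8 - W)/3 (f(W) = -(8 - W)*√W/3 = -√W*(8 - W)/3)
(7*f(d(-2, t)))*23 = (7*(√(20*(-1)/(15 + 4*(-2)))*(-8 + 20*(-1)/(15 + 4*(-2)))/3))*23 = (7*(√(20*(-1)/(15 - 8))*(-8 + 20*(-1)/(15 - 8))/3))*23 = (7*(√(20*(-1)/7)*(-8 + 20*(-1)/7)/3))*23 = (7*(√(20*(-1)*(⅐))*(-8 + 20*(-1)*(⅐))/3))*23 = (7*(√(-20/7)*(-8 - 20/7)/3))*23 = (7*((⅓)*(2*I*√35/7)*(-76/7)))*23 = (7*(-152*I*√35/147))*23 = -152*I*√35/21*23 = -3496*I*√35/21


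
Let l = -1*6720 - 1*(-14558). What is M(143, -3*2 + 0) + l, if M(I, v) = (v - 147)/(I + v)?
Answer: 1073653/137 ≈ 7836.9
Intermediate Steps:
l = 7838 (l = -6720 + 14558 = 7838)
M(I, v) = (-147 + v)/(I + v)
M(143, -3*2 + 0) + l = (-147 + (-3*2 + 0))/(143 + (-3*2 + 0)) + 7838 = (-147 + (-6 + 0))/(143 + (-6 + 0)) + 7838 = (-147 - 6)/(143 - 6) + 7838 = -153/137 + 7838 = 1073653/137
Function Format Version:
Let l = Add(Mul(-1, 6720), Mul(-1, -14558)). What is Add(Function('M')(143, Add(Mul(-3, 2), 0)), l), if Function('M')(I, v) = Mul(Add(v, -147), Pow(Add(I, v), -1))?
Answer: Rational(1073653, 137) ≈ 7836.9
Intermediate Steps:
l = 7838 (l = Add(-6720, 14558) = 7838)
Function('M')(I, v) = Mul(Pow(Add(I, v), -1), Add(-147, v)) (Function('M')(I, v) = Mul(Add(-147, v), Pow(Add(I, v), -1)) = Mul(Pow(Add(I, v), -1), Add(-147, v)))
Add(Function('M')(143, Add(Mul(-3, 2), 0)), l) = Add(Mul(Pow(Add(143, Add(Mul(-3, 2), 0)), -1), Add(-147, Add(Mul(-3, 2), 0))), 7838) = Add(Mul(Pow(Add(143, Add(-6, 0)), -1), Add(-147, Add(-6, 0))), 7838) = Add(Mul(Pow(Add(143, -6), -1), Add(-147, -6)), 7838) = Add(Mul(Pow(137, -1), -153), 7838) = Add(Mul(Rational(1, 137), -153), 7838) = Add(Rational(-153, 137), 7838) = Rational(1073653, 137)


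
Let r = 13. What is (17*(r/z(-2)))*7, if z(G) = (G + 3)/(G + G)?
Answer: -6188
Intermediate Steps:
z(G) = (3 + G)/(2*G) (z(G) = (3 + G)/((2*G)) = (3 + G)*(1/(2*G)) = (3 + G)/(2*G))
(17*(r/z(-2)))*7 = (17*(13/(((½)*(3 - 2)/(-2)))))*7 = (17*(13/(((½)*(-½)*1))))*7 = (17*(13/(-¼)))*7 = (17*(13*(-4)))*7 = (17*(-52))*7 = -884*7 = -6188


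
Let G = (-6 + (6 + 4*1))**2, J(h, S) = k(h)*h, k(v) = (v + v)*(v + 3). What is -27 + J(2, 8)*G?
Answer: 613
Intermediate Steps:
k(v) = 2*v*(3 + v) (k(v) = (2*v)*(3 + v) = 2*v*(3 + v))
J(h, S) = 2*h**2*(3 + h) (J(h, S) = (2*h*(3 + h))*h = 2*h**2*(3 + h))
G = 16 (G = (-6 + (6 + 4))**2 = (-6 + 10)**2 = 4**2 = 16)
-27 + J(2, 8)*G = -27 + (2*2**2*(3 + 2))*16 = -27 + (2*4*5)*16 = -27 + 40*16 = -27 + 640 = 613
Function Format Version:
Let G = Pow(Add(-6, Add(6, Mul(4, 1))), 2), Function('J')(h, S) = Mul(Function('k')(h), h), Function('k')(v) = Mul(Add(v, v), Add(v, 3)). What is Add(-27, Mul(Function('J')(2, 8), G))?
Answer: 613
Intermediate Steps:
Function('k')(v) = Mul(2, v, Add(3, v)) (Function('k')(v) = Mul(Mul(2, v), Add(3, v)) = Mul(2, v, Add(3, v)))
Function('J')(h, S) = Mul(2, Pow(h, 2), Add(3, h)) (Function('J')(h, S) = Mul(Mul(2, h, Add(3, h)), h) = Mul(2, Pow(h, 2), Add(3, h)))
G = 16 (G = Pow(Add(-6, Add(6, 4)), 2) = Pow(Add(-6, 10), 2) = Pow(4, 2) = 16)
Add(-27, Mul(Function('J')(2, 8), G)) = Add(-27, Mul(Mul(2, Pow(2, 2), Add(3, 2)), 16)) = Add(-27, Mul(Mul(2, 4, 5), 16)) = Add(-27, Mul(40, 16)) = Add(-27, 640) = 613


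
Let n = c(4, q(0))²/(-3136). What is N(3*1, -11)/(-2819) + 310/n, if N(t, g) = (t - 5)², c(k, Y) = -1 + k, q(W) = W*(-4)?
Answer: -2740519076/25371 ≈ -1.0802e+5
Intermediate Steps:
q(W) = -4*W
n = -9/3136 (n = (-1 + 4)²/(-3136) = 3²*(-1/3136) = 9*(-1/3136) = -9/3136 ≈ -0.0028699)
N(t, g) = (-5 + t)²
N(3*1, -11)/(-2819) + 310/n = (-5 + 3*1)²/(-2819) + 310/(-9/3136) = (-5 + 3)²*(-1/2819) + 310*(-3136/9) = (-2)²*(-1/2819) - 972160/9 = 4*(-1/2819) - 972160/9 = -4/2819 - 972160/9 = -2740519076/25371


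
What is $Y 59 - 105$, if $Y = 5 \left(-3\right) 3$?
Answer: $-2760$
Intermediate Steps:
$Y = -45$ ($Y = \left(-15\right) 3 = -45$)
$Y 59 - 105 = \left(-45\right) 59 - 105 = -2655 - 105 = -2760$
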